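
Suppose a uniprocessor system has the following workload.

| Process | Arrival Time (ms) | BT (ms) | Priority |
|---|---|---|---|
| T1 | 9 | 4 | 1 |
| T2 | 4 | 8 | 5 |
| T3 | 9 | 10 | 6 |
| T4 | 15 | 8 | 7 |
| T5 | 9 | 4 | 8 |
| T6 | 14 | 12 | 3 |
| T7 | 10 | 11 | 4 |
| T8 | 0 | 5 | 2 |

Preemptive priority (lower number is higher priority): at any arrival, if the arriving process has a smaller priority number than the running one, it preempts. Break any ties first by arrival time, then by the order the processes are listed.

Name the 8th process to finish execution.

T5

Schedule: | T8 0-5 | T2 5-9 | T1 9-13 | T7 13-14 | T6 14-26 | T7 26-36 | T2 36-40 | T3 40-50 | T4 50-58 | T5 58-62 |
Completion: T1=13  T2=40  T3=50  T4=58  T5=62  T6=26  T7=36  T8=5
Turnaround (C−A): T1=4  T2=36  T3=41  T4=43  T5=53  T6=12  T7=26  T8=5
Finish order: T8 → T1 → T6 → T7 → T2 → T3 → T4 → T5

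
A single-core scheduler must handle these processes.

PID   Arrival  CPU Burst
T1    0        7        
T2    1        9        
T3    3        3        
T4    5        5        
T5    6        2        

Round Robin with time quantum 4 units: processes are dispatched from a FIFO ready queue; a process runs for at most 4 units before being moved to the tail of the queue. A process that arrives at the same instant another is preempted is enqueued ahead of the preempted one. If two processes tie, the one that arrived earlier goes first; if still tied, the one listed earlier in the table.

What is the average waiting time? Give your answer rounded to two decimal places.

11.00

Timeline: | T1 0-4 | T2 4-8 | T3 8-11 | T1 11-14 | T4 14-18 | T5 18-20 | T2 20-24 | T4 24-25 | T2 25-26 |
Completion: T1=14  T2=26  T3=11  T4=25  T5=20
Turnaround (C−A): T1=14  T2=25  T3=8  T4=20  T5=14
Waiting times: T1=7, T2=16, T3=5, T4=15, T5=12
Average waiting = (7+16+5+15+12) / 5 = 55/5 = 11.00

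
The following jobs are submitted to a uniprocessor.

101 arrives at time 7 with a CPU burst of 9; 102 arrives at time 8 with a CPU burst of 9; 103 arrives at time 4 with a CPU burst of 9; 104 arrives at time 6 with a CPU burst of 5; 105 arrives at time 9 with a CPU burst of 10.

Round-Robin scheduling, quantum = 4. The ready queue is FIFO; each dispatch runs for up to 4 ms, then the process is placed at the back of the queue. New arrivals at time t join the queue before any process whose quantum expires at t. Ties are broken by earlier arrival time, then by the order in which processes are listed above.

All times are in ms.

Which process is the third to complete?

Gantt: | idle 0-4 | 103 4-8 | 104 8-12 | 101 12-16 | 102 16-20 | 103 20-24 | 105 24-28 | 104 28-29 | 101 29-33 | 102 33-37 | 103 37-38 | 105 38-42 | 101 42-43 | 102 43-44 | 105 44-46 |
Completion: 101=43  102=44  103=38  104=29  105=46
Turnaround (C−A): 101=36  102=36  103=34  104=23  105=37
Finish order: 104 → 103 → 101 → 102 → 105

101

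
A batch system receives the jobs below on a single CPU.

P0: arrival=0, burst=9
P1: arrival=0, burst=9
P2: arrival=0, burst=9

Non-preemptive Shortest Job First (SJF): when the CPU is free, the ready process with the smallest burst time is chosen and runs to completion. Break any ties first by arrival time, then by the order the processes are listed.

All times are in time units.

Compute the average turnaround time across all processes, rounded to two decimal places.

18.00

Gantt: | P0 0-9 | P1 9-18 | P2 18-27 |
Completion: P0=9  P1=18  P2=27
Turnaround times: P0=9, P1=18, P2=27
Average turnaround = (9+18+27) / 3 = 54/3 = 18.00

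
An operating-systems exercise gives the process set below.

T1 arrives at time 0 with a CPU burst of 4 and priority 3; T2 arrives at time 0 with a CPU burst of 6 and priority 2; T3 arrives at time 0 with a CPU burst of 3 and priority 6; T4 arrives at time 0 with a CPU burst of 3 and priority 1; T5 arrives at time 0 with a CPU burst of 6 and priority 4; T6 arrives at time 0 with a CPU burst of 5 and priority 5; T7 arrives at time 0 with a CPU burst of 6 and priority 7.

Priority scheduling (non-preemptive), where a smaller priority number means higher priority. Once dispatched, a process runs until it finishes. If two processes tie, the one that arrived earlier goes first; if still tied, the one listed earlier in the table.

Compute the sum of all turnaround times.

Schedule: | T4 0-3 | T2 3-9 | T1 9-13 | T5 13-19 | T6 19-24 | T3 24-27 | T7 27-33 |
Completion: T1=13  T2=9  T3=27  T4=3  T5=19  T6=24  T7=33
Turnaround (C−A): T1=13  T2=9  T3=27  T4=3  T5=19  T6=24  T7=33
Turnaround = completion − arrival: T1=13, T2=9, T3=27, T4=3, T5=19, T6=24, T7=33
Total turnaround = 13 + 9 + 27 + 3 + 19 + 24 + 33 = 128

128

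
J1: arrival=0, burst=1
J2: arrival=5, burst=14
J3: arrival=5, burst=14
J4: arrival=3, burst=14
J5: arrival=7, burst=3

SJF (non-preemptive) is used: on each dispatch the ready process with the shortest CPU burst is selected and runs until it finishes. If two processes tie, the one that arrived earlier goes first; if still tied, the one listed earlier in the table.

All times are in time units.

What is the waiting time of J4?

0

Timeline: | J1 0-1 | idle 1-3 | J4 3-17 | J5 17-20 | J2 20-34 | J3 34-48 |
Completion: J1=1  J2=34  J3=48  J4=17  J5=20
Turnaround (C−A): J1=1  J2=29  J3=43  J4=14  J5=13
Waiting(J4) = turnaround − burst = 14 − 14 = 0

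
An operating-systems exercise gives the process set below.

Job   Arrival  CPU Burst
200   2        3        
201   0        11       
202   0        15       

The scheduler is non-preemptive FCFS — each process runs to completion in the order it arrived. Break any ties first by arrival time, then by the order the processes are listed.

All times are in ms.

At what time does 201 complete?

Schedule: | 201 0-11 | 202 11-26 | 200 26-29 |
Completion: 200=29  201=11  202=26
Turnaround (C−A): 200=27  201=11  202=26

11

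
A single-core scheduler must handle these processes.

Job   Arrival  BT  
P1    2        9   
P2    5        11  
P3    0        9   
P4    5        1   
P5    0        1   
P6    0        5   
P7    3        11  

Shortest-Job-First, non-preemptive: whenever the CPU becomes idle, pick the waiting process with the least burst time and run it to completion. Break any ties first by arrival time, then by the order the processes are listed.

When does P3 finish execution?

16

Gantt: | P5 0-1 | P6 1-6 | P4 6-7 | P3 7-16 | P1 16-25 | P7 25-36 | P2 36-47 |
Completion: P1=25  P2=47  P3=16  P4=7  P5=1  P6=6  P7=36
Turnaround (C−A): P1=23  P2=42  P3=16  P4=2  P5=1  P6=6  P7=33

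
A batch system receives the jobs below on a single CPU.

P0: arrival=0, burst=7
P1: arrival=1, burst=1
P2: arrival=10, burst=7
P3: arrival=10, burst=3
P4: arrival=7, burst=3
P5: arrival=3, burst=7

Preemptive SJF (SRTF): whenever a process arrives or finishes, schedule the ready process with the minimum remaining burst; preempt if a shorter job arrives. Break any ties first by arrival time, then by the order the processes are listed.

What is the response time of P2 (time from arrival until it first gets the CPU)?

11

Gantt: | P0 0-1 | P1 1-2 | P0 2-8 | P4 8-11 | P3 11-14 | P5 14-21 | P2 21-28 |
Completion: P0=8  P1=2  P2=28  P3=14  P4=11  P5=21
Response(P2) = first start − arrival = 21 − 10 = 11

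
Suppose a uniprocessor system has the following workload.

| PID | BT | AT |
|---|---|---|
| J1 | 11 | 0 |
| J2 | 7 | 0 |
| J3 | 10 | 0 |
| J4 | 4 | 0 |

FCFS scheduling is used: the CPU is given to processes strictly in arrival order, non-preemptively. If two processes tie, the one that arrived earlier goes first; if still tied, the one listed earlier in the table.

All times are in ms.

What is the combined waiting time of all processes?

57

Gantt: | J1 0-11 | J2 11-18 | J3 18-28 | J4 28-32 |
Completion: J1=11  J2=18  J3=28  J4=32
Waiting = turnaround − burst: J1=0, J2=11, J3=18, J4=28
Total waiting = 0 + 11 + 18 + 28 = 57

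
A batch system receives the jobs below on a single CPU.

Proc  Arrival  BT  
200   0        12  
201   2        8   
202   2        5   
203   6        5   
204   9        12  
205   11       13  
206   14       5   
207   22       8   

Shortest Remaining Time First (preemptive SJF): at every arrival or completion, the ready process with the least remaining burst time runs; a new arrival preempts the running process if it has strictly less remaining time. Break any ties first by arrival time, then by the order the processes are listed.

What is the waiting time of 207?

Schedule: | 200 0-2 | 202 2-7 | 203 7-12 | 201 12-14 | 206 14-19 | 201 19-25 | 207 25-33 | 200 33-43 | 204 43-55 | 205 55-68 |
Completion: 200=43  201=25  202=7  203=12  204=55  205=68  206=19  207=33
Waiting(207) = turnaround − burst = 11 − 8 = 3

3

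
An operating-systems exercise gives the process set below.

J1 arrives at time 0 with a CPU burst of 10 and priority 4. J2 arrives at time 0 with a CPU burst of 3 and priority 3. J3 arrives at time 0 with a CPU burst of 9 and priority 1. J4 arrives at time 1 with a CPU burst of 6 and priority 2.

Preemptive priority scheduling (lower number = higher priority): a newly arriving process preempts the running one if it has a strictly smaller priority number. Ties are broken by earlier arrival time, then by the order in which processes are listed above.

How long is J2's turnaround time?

Gantt: | J3 0-9 | J4 9-15 | J2 15-18 | J1 18-28 |
Completion: J1=28  J2=18  J3=9  J4=15
Turnaround (C−A): J1=28  J2=18  J3=9  J4=14
Turnaround(J2) = completion − arrival = 18 − 0 = 18

18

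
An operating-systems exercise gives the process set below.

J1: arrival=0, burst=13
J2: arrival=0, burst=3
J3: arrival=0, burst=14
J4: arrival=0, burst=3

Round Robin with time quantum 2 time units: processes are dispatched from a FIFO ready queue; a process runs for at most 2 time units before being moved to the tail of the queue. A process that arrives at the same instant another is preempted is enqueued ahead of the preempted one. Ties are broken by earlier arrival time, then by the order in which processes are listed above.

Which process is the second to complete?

Gantt: | J1 0-2 | J2 2-4 | J3 4-6 | J4 6-8 | J1 8-10 | J2 10-11 | J3 11-13 | J4 13-14 | J1 14-16 | J3 16-18 | J1 18-20 | J3 20-22 | J1 22-24 | J3 24-26 | J1 26-28 | J3 28-30 | J1 30-31 | J3 31-33 |
Completion: J1=31  J2=11  J3=33  J4=14
Turnaround (C−A): J1=31  J2=11  J3=33  J4=14
Finish order: J2 → J4 → J1 → J3

J4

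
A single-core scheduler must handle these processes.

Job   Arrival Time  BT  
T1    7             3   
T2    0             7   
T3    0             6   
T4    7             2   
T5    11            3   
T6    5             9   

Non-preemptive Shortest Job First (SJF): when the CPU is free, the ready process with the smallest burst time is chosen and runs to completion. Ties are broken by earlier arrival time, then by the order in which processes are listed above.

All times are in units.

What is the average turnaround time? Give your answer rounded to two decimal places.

12.17

Timeline: | T3 0-6 | T2 6-13 | T4 13-15 | T1 15-18 | T5 18-21 | T6 21-30 |
Completion: T1=18  T2=13  T3=6  T4=15  T5=21  T6=30
Turnaround (C−A): T1=11  T2=13  T3=6  T4=8  T5=10  T6=25
Turnaround times: T1=11, T2=13, T3=6, T4=8, T5=10, T6=25
Average turnaround = (11+13+6+8+10+25) / 6 = 73/6 = 12.17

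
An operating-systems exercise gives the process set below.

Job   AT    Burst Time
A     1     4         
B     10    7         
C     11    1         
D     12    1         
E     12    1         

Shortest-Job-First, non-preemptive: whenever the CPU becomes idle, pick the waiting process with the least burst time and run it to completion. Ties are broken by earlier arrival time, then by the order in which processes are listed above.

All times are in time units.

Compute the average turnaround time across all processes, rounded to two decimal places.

Schedule: | idle 0-1 | A 1-5 | idle 5-10 | B 10-17 | C 17-18 | D 18-19 | E 19-20 |
Completion: A=5  B=17  C=18  D=19  E=20
Turnaround (C−A): A=4  B=7  C=7  D=7  E=8
Turnaround times: A=4, B=7, C=7, D=7, E=8
Average turnaround = (4+7+7+7+8) / 5 = 33/5 = 6.60

6.60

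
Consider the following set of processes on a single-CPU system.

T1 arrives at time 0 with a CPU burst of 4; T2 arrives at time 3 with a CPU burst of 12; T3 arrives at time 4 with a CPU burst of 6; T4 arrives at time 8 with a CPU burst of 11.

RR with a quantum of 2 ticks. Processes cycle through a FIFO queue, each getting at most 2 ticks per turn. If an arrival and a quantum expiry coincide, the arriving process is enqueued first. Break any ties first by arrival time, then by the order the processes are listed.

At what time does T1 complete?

4

Timeline: | T1 0-4 | T2 4-6 | T3 6-8 | T2 8-10 | T4 10-12 | T3 12-14 | T2 14-16 | T4 16-18 | T3 18-20 | T2 20-22 | T4 22-24 | T2 24-26 | T4 26-28 | T2 28-30 | T4 30-33 |
Completion: T1=4  T2=30  T3=20  T4=33
Turnaround (C−A): T1=4  T2=27  T3=16  T4=25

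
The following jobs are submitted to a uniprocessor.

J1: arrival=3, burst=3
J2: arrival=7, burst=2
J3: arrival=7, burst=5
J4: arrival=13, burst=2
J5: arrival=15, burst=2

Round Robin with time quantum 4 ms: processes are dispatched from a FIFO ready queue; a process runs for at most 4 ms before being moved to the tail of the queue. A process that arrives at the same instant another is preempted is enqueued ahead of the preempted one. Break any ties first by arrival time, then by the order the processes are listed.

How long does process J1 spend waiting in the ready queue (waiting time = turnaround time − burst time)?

0

Gantt: | idle 0-3 | J1 3-6 | idle 6-7 | J2 7-9 | J3 9-13 | J4 13-15 | J3 15-16 | J5 16-18 |
Completion: J1=6  J2=9  J3=16  J4=15  J5=18
Turnaround (C−A): J1=3  J2=2  J3=9  J4=2  J5=3
Waiting(J1) = turnaround − burst = 3 − 3 = 0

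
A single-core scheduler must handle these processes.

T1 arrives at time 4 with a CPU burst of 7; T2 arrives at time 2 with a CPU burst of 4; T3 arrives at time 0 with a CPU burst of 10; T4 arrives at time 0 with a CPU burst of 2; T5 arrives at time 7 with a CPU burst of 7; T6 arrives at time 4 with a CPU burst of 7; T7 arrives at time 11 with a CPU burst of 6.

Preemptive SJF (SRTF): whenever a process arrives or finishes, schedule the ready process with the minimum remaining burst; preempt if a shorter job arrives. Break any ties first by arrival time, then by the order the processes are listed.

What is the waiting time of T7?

Gantt: | T4 0-2 | T2 2-6 | T1 6-13 | T7 13-19 | T6 19-26 | T5 26-33 | T3 33-43 |
Completion: T1=13  T2=6  T3=43  T4=2  T5=33  T6=26  T7=19
Turnaround (C−A): T1=9  T2=4  T3=43  T4=2  T5=26  T6=22  T7=8
Waiting(T7) = turnaround − burst = 8 − 6 = 2

2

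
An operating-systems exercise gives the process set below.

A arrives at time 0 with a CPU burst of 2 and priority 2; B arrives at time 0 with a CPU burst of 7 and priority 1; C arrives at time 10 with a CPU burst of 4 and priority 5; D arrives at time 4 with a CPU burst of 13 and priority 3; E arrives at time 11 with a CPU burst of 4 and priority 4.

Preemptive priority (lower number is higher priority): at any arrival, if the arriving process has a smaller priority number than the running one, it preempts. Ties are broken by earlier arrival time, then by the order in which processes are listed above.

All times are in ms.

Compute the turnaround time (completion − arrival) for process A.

9

Schedule: | B 0-7 | A 7-9 | D 9-22 | E 22-26 | C 26-30 |
Completion: A=9  B=7  C=30  D=22  E=26
Turnaround(A) = completion − arrival = 9 − 0 = 9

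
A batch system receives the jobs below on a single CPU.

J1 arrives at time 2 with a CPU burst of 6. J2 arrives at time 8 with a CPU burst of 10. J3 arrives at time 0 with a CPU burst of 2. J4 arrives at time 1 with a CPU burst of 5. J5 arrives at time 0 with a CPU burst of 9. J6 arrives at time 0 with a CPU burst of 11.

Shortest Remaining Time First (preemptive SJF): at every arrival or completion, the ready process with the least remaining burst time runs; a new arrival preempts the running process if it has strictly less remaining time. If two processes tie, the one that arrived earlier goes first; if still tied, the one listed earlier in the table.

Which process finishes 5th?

Timeline: | J3 0-2 | J4 2-7 | J1 7-13 | J5 13-22 | J2 22-32 | J6 32-43 |
Completion: J1=13  J2=32  J3=2  J4=7  J5=22  J6=43
Turnaround (C−A): J1=11  J2=24  J3=2  J4=6  J5=22  J6=43
Finish order: J3 → J4 → J1 → J5 → J2 → J6

J2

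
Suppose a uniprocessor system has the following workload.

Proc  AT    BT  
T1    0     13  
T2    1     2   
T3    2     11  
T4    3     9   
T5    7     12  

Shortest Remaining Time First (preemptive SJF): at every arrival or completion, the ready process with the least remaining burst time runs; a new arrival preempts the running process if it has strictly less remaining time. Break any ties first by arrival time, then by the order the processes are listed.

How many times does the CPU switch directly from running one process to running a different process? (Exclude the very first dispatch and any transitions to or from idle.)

Gantt: | T1 0-1 | T2 1-3 | T4 3-12 | T3 12-23 | T1 23-35 | T5 35-47 |
Completion: T1=35  T2=3  T3=23  T4=12  T5=47

5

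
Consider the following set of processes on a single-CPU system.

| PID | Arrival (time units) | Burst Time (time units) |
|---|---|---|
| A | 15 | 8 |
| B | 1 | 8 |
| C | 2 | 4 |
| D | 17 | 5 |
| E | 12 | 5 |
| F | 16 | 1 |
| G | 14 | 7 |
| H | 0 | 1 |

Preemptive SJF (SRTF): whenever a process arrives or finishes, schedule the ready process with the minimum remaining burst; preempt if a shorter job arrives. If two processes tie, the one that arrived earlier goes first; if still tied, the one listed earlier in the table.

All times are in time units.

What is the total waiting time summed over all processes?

Timeline: | H 0-1 | B 1-2 | C 2-6 | B 6-13 | E 13-16 | F 16-17 | E 17-19 | D 19-24 | G 24-31 | A 31-39 |
Completion: A=39  B=13  C=6  D=24  E=19  F=17  G=31  H=1
Turnaround (C−A): A=24  B=12  C=4  D=7  E=7  F=1  G=17  H=1
Waiting = turnaround − burst: A=16, B=4, C=0, D=2, E=2, F=0, G=10, H=0
Total waiting = 16 + 4 + 0 + 2 + 2 + 0 + 10 + 0 = 34

34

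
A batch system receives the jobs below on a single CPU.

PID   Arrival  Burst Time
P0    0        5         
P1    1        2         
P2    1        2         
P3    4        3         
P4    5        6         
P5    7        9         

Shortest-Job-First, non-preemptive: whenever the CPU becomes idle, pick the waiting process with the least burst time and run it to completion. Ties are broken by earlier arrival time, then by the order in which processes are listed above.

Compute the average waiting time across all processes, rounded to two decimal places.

5.50

Schedule: | P0 0-5 | P1 5-7 | P2 7-9 | P3 9-12 | P4 12-18 | P5 18-27 |
Completion: P0=5  P1=7  P2=9  P3=12  P4=18  P5=27
Waiting times: P0=0, P1=4, P2=6, P3=5, P4=7, P5=11
Average waiting = (0+4+6+5+7+11) / 6 = 33/6 = 5.50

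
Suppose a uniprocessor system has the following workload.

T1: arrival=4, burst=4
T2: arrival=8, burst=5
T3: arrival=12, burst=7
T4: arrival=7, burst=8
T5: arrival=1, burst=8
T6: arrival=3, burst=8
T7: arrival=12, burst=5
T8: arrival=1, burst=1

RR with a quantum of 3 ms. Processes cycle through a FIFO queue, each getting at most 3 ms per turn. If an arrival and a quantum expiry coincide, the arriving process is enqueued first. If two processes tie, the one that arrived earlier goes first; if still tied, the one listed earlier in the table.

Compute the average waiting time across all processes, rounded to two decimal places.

22.50

Gantt: | idle 0-1 | T5 1-4 | T8 4-5 | T6 5-8 | T1 8-11 | T5 11-14 | T4 14-17 | T2 17-20 | T6 20-23 | T1 23-24 | T3 24-27 | T7 27-30 | T5 30-32 | T4 32-35 | T2 35-37 | T6 37-39 | T3 39-42 | T7 42-44 | T4 44-46 | T3 46-47 |
Completion: T1=24  T2=37  T3=47  T4=46  T5=32  T6=39  T7=44  T8=5
Turnaround (C−A): T1=20  T2=29  T3=35  T4=39  T5=31  T6=36  T7=32  T8=4
Waiting times: T1=16, T2=24, T3=28, T4=31, T5=23, T6=28, T7=27, T8=3
Average waiting = (16+24+28+31+23+28+27+3) / 8 = 180/8 = 22.50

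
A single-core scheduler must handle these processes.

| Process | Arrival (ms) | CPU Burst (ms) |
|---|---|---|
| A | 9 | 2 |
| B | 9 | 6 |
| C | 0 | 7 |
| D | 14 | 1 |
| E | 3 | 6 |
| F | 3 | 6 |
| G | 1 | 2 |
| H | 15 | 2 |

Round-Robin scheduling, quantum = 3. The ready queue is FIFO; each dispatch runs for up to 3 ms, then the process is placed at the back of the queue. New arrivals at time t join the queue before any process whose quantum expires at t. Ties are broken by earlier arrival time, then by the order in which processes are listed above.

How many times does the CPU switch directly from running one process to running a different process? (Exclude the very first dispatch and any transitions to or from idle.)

Gantt: | C 0-3 | G 3-5 | E 5-8 | F 8-11 | C 11-14 | E 14-17 | A 17-19 | B 19-22 | F 22-25 | D 25-26 | C 26-27 | H 27-29 | B 29-32 |
Completion: A=19  B=32  C=27  D=26  E=17  F=25  G=5  H=29
Turnaround (C−A): A=10  B=23  C=27  D=12  E=14  F=22  G=4  H=14

12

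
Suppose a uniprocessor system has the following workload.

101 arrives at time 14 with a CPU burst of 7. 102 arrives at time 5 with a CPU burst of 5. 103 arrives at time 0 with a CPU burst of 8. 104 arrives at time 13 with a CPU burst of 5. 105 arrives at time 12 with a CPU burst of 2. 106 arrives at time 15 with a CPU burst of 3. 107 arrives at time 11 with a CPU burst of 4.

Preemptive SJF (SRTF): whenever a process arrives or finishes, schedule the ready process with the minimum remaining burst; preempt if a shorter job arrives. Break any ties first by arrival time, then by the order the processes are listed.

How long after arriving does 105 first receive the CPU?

Schedule: | 103 0-8 | 102 8-13 | 105 13-15 | 106 15-18 | 107 18-22 | 104 22-27 | 101 27-34 |
Completion: 101=34  102=13  103=8  104=27  105=15  106=18  107=22
Turnaround (C−A): 101=20  102=8  103=8  104=14  105=3  106=3  107=11
Response(105) = first start − arrival = 13 − 12 = 1

1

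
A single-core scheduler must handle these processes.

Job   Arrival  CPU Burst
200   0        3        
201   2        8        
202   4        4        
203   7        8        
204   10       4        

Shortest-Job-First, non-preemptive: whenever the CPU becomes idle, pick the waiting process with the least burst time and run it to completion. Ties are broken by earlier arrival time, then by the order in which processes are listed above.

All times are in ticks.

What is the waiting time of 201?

Timeline: | 200 0-3 | 201 3-11 | 202 11-15 | 204 15-19 | 203 19-27 |
Completion: 200=3  201=11  202=15  203=27  204=19
Turnaround (C−A): 200=3  201=9  202=11  203=20  204=9
Waiting(201) = turnaround − burst = 9 − 8 = 1

1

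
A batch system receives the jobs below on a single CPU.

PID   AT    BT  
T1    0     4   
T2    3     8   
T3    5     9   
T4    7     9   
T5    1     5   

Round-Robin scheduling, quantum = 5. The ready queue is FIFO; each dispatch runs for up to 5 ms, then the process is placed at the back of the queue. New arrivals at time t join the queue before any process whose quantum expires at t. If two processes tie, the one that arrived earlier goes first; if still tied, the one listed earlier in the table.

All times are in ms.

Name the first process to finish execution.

T1

Timeline: | T1 0-4 | T5 4-9 | T2 9-14 | T3 14-19 | T4 19-24 | T2 24-27 | T3 27-31 | T4 31-35 |
Completion: T1=4  T2=27  T3=31  T4=35  T5=9
Finish order: T1 → T5 → T2 → T3 → T4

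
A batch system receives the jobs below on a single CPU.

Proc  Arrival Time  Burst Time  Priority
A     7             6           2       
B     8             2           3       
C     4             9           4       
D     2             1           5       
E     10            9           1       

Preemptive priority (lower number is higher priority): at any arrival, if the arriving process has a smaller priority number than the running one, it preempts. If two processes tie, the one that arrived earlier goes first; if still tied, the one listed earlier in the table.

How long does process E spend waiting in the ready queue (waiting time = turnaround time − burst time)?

0

Timeline: | idle 0-2 | D 2-3 | idle 3-4 | C 4-7 | A 7-10 | E 10-19 | A 19-22 | B 22-24 | C 24-30 |
Completion: A=22  B=24  C=30  D=3  E=19
Waiting(E) = turnaround − burst = 9 − 9 = 0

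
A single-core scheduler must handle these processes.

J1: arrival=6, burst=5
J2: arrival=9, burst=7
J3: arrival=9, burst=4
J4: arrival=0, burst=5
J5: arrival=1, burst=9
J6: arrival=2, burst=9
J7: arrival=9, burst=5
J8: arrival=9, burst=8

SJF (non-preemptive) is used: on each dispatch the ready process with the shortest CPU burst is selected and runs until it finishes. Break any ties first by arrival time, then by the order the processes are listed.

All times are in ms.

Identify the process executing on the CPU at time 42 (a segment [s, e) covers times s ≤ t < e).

Timeline: | J4 0-5 | J5 5-14 | J3 14-18 | J1 18-23 | J7 23-28 | J2 28-35 | J8 35-43 | J6 43-52 |
Completion: J1=23  J2=35  J3=18  J4=5  J5=14  J6=52  J7=28  J8=43

J8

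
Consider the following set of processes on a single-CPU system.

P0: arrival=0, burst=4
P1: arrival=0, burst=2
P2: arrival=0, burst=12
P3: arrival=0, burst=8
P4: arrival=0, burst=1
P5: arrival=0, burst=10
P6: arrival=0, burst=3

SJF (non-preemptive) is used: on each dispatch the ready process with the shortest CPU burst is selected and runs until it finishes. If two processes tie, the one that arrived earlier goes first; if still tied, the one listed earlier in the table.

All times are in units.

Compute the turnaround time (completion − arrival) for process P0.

10

Gantt: | P4 0-1 | P1 1-3 | P6 3-6 | P0 6-10 | P3 10-18 | P5 18-28 | P2 28-40 |
Completion: P0=10  P1=3  P2=40  P3=18  P4=1  P5=28  P6=6
Turnaround (C−A): P0=10  P1=3  P2=40  P3=18  P4=1  P5=28  P6=6
Turnaround(P0) = completion − arrival = 10 − 0 = 10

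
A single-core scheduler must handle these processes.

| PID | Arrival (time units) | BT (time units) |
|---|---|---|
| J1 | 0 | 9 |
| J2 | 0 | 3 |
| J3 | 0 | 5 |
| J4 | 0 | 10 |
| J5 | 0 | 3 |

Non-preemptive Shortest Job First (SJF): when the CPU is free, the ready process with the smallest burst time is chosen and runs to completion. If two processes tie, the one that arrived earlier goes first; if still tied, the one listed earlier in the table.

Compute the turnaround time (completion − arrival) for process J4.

30

Schedule: | J2 0-3 | J5 3-6 | J3 6-11 | J1 11-20 | J4 20-30 |
Completion: J1=20  J2=3  J3=11  J4=30  J5=6
Turnaround(J4) = completion − arrival = 30 − 0 = 30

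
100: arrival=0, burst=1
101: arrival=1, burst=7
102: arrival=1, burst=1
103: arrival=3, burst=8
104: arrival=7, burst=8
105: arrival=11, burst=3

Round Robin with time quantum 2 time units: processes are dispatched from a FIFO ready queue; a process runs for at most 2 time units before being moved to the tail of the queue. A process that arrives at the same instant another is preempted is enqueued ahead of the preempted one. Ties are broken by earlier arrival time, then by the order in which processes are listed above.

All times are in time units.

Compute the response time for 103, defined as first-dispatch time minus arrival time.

1

Timeline: | 100 0-1 | 101 1-3 | 102 3-4 | 103 4-6 | 101 6-8 | 103 8-10 | 104 10-12 | 101 12-14 | 103 14-16 | 105 16-18 | 104 18-20 | 101 20-21 | 103 21-23 | 105 23-24 | 104 24-28 |
Completion: 100=1  101=21  102=4  103=23  104=28  105=24
Response(103) = first start − arrival = 4 − 3 = 1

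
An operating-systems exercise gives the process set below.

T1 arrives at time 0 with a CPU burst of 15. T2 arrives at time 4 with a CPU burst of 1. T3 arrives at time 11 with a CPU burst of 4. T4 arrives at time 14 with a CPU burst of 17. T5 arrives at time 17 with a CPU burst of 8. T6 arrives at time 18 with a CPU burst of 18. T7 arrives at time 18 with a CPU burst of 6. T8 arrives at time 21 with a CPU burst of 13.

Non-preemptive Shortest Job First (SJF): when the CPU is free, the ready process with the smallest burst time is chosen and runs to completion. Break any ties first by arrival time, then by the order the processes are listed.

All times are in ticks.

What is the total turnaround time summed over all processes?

Schedule: | T1 0-15 | T2 15-16 | T3 16-20 | T7 20-26 | T5 26-34 | T8 34-47 | T4 47-64 | T6 64-82 |
Completion: T1=15  T2=16  T3=20  T4=64  T5=34  T6=82  T7=26  T8=47
Turnaround = completion − arrival: T1=15, T2=12, T3=9, T4=50, T5=17, T6=64, T7=8, T8=26
Total turnaround = 15 + 12 + 9 + 50 + 17 + 64 + 8 + 26 = 201

201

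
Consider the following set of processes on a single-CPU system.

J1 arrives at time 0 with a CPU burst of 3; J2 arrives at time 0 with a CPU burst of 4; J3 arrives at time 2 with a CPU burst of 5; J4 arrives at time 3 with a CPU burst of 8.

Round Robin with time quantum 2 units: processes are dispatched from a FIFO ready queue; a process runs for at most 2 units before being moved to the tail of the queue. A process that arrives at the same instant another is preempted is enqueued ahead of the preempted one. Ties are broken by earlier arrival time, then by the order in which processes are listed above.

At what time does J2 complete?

Gantt: | J1 0-2 | J2 2-4 | J3 4-6 | J1 6-7 | J4 7-9 | J2 9-11 | J3 11-13 | J4 13-15 | J3 15-16 | J4 16-20 |
Completion: J1=7  J2=11  J3=16  J4=20

11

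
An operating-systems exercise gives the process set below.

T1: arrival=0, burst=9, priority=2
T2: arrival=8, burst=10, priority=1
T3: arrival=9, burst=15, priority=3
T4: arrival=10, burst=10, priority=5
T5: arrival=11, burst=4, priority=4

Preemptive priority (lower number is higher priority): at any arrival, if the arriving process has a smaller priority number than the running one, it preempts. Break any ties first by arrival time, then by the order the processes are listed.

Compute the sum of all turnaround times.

119

Schedule: | T1 0-8 | T2 8-18 | T1 18-19 | T3 19-34 | T5 34-38 | T4 38-48 |
Completion: T1=19  T2=18  T3=34  T4=48  T5=38
Turnaround = completion − arrival: T1=19, T2=10, T3=25, T4=38, T5=27
Total turnaround = 19 + 10 + 25 + 38 + 27 = 119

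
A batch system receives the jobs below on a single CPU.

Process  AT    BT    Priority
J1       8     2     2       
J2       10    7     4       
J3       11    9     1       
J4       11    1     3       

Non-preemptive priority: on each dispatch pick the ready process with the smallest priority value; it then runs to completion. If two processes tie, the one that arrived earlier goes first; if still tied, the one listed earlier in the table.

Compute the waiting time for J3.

6

Timeline: | idle 0-8 | J1 8-10 | J2 10-17 | J3 17-26 | J4 26-27 |
Completion: J1=10  J2=17  J3=26  J4=27
Waiting(J3) = turnaround − burst = 15 − 9 = 6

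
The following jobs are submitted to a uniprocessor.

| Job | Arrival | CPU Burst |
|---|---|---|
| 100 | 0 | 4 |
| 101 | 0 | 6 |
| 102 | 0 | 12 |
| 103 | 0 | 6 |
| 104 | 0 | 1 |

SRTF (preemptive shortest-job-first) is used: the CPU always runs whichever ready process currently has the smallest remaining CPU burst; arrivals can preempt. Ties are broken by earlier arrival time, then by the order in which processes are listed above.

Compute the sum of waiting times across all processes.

Timeline: | 104 0-1 | 100 1-5 | 101 5-11 | 103 11-17 | 102 17-29 |
Completion: 100=5  101=11  102=29  103=17  104=1
Turnaround (C−A): 100=5  101=11  102=29  103=17  104=1
Waiting = turnaround − burst: 100=1, 101=5, 102=17, 103=11, 104=0
Total waiting = 1 + 5 + 17 + 11 + 0 = 34

34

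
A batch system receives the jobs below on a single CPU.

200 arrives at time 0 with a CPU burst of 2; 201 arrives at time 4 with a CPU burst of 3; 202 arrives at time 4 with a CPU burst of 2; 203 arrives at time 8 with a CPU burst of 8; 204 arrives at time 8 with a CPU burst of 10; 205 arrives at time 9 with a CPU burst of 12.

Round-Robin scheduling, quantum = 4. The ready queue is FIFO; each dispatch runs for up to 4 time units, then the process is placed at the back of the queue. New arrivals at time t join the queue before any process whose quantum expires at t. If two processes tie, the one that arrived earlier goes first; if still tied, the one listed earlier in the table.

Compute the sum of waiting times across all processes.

Gantt: | 200 0-2 | idle 2-4 | 201 4-7 | 202 7-9 | 203 9-13 | 204 13-17 | 205 17-21 | 203 21-25 | 204 25-29 | 205 29-33 | 204 33-35 | 205 35-39 |
Completion: 200=2  201=7  202=9  203=25  204=35  205=39
Turnaround (C−A): 200=2  201=3  202=5  203=17  204=27  205=30
Waiting = turnaround − burst: 200=0, 201=0, 202=3, 203=9, 204=17, 205=18
Total waiting = 0 + 0 + 3 + 9 + 17 + 18 = 47

47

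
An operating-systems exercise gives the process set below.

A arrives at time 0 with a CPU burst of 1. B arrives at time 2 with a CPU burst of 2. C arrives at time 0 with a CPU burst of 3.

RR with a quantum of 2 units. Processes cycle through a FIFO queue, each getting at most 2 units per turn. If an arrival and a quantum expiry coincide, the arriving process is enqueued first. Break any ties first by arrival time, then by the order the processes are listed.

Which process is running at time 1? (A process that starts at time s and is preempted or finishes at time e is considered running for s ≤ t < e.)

C

Timeline: | A 0-1 | C 1-3 | B 3-5 | C 5-6 |
Completion: A=1  B=5  C=6
Turnaround (C−A): A=1  B=3  C=6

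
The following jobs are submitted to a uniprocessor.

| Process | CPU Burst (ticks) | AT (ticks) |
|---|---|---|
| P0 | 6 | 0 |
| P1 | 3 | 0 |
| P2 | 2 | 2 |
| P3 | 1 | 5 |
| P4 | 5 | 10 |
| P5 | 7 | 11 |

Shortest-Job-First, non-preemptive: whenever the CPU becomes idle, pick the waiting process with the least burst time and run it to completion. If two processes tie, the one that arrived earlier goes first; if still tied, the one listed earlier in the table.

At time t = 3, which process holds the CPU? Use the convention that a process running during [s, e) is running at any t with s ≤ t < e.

Schedule: | P1 0-3 | P2 3-5 | P3 5-6 | P0 6-12 | P4 12-17 | P5 17-24 |
Completion: P0=12  P1=3  P2=5  P3=6  P4=17  P5=24

P2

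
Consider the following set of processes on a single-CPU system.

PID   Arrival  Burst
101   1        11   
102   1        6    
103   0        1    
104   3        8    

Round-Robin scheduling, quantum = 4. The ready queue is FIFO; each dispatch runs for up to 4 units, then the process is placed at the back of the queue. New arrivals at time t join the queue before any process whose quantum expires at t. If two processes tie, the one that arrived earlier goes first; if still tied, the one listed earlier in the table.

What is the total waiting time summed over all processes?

38

Timeline: | 103 0-1 | 101 1-5 | 102 5-9 | 104 9-13 | 101 13-17 | 102 17-19 | 104 19-23 | 101 23-26 |
Completion: 101=26  102=19  103=1  104=23
Waiting = turnaround − burst: 101=14, 102=12, 103=0, 104=12
Total waiting = 14 + 12 + 0 + 12 = 38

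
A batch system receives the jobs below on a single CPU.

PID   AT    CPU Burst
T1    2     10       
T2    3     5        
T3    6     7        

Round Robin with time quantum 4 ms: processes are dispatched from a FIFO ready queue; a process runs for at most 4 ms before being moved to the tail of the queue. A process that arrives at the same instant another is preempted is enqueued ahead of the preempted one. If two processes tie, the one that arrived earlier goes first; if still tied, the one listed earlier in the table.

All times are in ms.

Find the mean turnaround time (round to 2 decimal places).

18.00

Timeline: | idle 0-2 | T1 2-6 | T2 6-10 | T3 10-14 | T1 14-18 | T2 18-19 | T3 19-22 | T1 22-24 |
Completion: T1=24  T2=19  T3=22
Turnaround (C−A): T1=22  T2=16  T3=16
Turnaround times: T1=22, T2=16, T3=16
Average turnaround = (22+16+16) / 3 = 54/3 = 18.00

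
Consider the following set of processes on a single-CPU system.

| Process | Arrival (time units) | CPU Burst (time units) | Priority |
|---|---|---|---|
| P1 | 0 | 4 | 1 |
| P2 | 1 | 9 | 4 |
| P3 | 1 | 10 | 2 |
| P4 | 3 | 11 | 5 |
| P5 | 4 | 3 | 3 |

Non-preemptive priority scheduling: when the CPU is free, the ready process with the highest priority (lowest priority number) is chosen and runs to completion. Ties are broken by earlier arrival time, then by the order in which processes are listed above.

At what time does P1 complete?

Schedule: | P1 0-4 | P3 4-14 | P5 14-17 | P2 17-26 | P4 26-37 |
Completion: P1=4  P2=26  P3=14  P4=37  P5=17
Turnaround (C−A): P1=4  P2=25  P3=13  P4=34  P5=13

4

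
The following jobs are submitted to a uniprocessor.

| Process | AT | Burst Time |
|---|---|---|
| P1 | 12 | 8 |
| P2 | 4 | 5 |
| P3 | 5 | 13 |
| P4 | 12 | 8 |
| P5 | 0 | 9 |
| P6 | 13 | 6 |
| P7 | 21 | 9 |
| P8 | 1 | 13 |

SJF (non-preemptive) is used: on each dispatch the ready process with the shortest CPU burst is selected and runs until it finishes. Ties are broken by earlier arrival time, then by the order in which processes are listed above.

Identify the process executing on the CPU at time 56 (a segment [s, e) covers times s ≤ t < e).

P8

Gantt: | P5 0-9 | P2 9-14 | P6 14-20 | P1 20-28 | P4 28-36 | P7 36-45 | P8 45-58 | P3 58-71 |
Completion: P1=28  P2=14  P3=71  P4=36  P5=9  P6=20  P7=45  P8=58
Turnaround (C−A): P1=16  P2=10  P3=66  P4=24  P5=9  P6=7  P7=24  P8=57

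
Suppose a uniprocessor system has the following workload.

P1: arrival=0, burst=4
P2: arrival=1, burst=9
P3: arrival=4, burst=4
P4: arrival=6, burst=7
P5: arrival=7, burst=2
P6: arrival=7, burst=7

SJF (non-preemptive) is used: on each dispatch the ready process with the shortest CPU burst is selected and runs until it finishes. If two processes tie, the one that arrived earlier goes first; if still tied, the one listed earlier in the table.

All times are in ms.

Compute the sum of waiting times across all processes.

Gantt: | P1 0-4 | P3 4-8 | P5 8-10 | P4 10-17 | P6 17-24 | P2 24-33 |
Completion: P1=4  P2=33  P3=8  P4=17  P5=10  P6=24
Turnaround (C−A): P1=4  P2=32  P3=4  P4=11  P5=3  P6=17
Waiting = turnaround − burst: P1=0, P2=23, P3=0, P4=4, P5=1, P6=10
Total waiting = 0 + 23 + 0 + 4 + 1 + 10 = 38

38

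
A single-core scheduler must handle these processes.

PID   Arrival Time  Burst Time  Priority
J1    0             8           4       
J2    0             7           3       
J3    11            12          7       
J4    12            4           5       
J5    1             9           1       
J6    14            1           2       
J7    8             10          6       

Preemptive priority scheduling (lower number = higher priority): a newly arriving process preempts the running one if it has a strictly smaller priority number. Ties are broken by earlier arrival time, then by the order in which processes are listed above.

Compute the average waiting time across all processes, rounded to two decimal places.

12.71

Timeline: | J2 0-1 | J5 1-10 | J2 10-14 | J6 14-15 | J2 15-17 | J1 17-25 | J4 25-29 | J7 29-39 | J3 39-51 |
Completion: J1=25  J2=17  J3=51  J4=29  J5=10  J6=15  J7=39
Turnaround (C−A): J1=25  J2=17  J3=40  J4=17  J5=9  J6=1  J7=31
Waiting times: J1=17, J2=10, J3=28, J4=13, J5=0, J6=0, J7=21
Average waiting = (17+10+28+13+0+0+21) / 7 = 89/7 = 12.71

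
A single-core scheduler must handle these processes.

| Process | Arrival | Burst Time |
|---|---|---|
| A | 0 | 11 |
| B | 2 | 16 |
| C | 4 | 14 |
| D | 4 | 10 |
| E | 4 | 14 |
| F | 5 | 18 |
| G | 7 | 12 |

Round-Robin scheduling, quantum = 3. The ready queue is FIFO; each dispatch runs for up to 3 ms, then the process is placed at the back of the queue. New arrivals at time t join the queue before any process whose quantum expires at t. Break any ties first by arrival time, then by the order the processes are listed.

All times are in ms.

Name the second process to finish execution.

Schedule: | A 0-3 | B 3-6 | A 6-9 | C 9-12 | D 12-15 | E 15-18 | F 18-21 | B 21-24 | G 24-27 | A 27-30 | C 30-33 | D 33-36 | E 36-39 | F 39-42 | B 42-45 | G 45-48 | A 48-50 | C 50-53 | D 53-56 | E 56-59 | F 59-62 | B 62-65 | G 65-68 | C 68-71 | D 71-72 | E 72-75 | F 75-78 | B 78-81 | G 81-84 | C 84-86 | E 86-88 | F 88-91 | B 91-92 | F 92-95 |
Completion: A=50  B=92  C=86  D=72  E=88  F=95  G=84
Finish order: A → D → G → C → E → B → F

D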